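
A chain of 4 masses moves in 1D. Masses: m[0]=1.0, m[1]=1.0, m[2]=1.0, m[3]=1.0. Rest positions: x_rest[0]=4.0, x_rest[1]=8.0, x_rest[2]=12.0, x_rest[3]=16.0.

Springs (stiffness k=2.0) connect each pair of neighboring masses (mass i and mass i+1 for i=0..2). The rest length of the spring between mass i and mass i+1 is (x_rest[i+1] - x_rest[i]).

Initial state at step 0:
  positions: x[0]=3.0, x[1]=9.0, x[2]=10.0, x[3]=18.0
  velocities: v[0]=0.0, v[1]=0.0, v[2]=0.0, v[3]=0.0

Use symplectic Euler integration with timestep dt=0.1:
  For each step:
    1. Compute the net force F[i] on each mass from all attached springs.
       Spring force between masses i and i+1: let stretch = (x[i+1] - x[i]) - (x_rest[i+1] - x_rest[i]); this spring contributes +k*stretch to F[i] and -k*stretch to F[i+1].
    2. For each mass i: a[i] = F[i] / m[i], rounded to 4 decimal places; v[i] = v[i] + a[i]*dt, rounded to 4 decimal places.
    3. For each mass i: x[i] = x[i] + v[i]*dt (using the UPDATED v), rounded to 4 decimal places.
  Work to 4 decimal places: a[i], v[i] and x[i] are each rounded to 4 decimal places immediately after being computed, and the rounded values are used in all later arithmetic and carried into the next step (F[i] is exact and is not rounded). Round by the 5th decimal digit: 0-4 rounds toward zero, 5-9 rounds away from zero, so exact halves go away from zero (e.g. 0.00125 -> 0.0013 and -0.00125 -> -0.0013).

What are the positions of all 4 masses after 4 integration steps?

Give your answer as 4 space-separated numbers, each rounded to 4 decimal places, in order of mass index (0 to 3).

Answer: 3.3594 8.1103 11.2662 17.2641

Derivation:
Step 0: x=[3.0000 9.0000 10.0000 18.0000] v=[0.0000 0.0000 0.0000 0.0000]
Step 1: x=[3.0400 8.9000 10.1400 17.9200] v=[0.4000 -1.0000 1.4000 -0.8000]
Step 2: x=[3.1172 8.7076 10.4108 17.7644] v=[0.7720 -1.9240 2.7080 -1.5560]
Step 3: x=[3.2262 8.4375 10.7946 17.5417] v=[1.0901 -2.7014 3.8381 -2.2267]
Step 4: x=[3.3594 8.1103 11.2662 17.2641] v=[1.3324 -3.2722 4.7161 -2.7761]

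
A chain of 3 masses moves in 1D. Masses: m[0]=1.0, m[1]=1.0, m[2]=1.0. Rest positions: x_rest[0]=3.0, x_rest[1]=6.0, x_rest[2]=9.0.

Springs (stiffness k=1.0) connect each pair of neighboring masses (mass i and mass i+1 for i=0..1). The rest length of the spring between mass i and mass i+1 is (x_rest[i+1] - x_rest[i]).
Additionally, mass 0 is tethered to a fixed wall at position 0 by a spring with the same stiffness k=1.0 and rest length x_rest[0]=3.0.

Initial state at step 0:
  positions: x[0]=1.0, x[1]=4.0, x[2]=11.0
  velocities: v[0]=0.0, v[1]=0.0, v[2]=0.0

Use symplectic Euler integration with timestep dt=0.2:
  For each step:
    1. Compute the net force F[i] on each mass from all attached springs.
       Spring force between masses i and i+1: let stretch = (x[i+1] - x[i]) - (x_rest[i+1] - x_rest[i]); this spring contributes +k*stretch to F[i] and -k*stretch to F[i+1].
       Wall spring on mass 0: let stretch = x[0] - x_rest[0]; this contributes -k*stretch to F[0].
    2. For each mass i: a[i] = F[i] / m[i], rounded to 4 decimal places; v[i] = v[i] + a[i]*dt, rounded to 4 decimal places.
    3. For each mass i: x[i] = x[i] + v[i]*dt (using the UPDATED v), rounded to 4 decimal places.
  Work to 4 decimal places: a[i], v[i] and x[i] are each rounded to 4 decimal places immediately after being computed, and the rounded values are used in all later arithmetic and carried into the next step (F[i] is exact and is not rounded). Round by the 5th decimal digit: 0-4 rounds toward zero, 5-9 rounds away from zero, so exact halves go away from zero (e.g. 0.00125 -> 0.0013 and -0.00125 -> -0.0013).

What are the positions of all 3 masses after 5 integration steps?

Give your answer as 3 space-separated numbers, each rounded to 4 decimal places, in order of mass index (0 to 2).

Step 0: x=[1.0000 4.0000 11.0000] v=[0.0000 0.0000 0.0000]
Step 1: x=[1.0800 4.1600 10.8400] v=[0.4000 0.8000 -0.8000]
Step 2: x=[1.2400 4.4640 10.5328] v=[0.8000 1.5200 -1.5360]
Step 3: x=[1.4794 4.8818 10.1028] v=[1.1968 2.0890 -2.1498]
Step 4: x=[1.7957 5.3723 9.5840] v=[1.5814 2.4527 -2.5940]
Step 5: x=[2.1832 5.8882 9.0167] v=[1.9376 2.5797 -2.8363]

Answer: 2.1832 5.8882 9.0167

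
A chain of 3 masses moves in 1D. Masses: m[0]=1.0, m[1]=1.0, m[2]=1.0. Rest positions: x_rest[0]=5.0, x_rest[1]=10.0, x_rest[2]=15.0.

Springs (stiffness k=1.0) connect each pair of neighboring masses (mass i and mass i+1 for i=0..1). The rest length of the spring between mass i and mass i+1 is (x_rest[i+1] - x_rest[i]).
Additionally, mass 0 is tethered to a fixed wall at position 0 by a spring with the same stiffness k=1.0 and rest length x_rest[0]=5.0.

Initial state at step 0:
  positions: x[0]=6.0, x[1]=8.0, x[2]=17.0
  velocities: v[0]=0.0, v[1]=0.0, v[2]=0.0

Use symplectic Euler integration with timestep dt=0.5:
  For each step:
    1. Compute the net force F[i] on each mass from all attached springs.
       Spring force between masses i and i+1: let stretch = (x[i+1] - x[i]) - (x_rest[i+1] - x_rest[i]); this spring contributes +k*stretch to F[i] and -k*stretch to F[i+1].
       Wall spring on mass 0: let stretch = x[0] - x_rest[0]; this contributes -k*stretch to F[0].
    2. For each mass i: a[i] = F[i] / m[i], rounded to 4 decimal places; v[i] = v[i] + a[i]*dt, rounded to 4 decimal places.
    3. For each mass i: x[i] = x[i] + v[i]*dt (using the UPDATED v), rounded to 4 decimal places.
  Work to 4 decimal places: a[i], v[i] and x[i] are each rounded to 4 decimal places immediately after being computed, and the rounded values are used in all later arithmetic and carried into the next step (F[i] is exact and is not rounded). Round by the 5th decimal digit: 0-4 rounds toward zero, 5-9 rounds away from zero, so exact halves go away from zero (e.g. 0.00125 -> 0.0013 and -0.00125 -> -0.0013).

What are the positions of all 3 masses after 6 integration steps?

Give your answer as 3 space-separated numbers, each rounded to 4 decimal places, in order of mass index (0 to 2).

Step 0: x=[6.0000 8.0000 17.0000] v=[0.0000 0.0000 0.0000]
Step 1: x=[5.0000 9.7500 16.0000] v=[-2.0000 3.5000 -2.0000]
Step 2: x=[3.9375 11.8750 14.6875] v=[-2.1250 4.2500 -2.6250]
Step 3: x=[3.8750 12.7188 13.9219] v=[-0.1250 1.6875 -1.5313]
Step 4: x=[5.0547 11.6524 14.1055] v=[2.3594 -2.1329 0.3672]
Step 5: x=[6.6202 9.5498 14.9259] v=[3.1309 -4.2052 1.6407]
Step 6: x=[7.2630 8.0588 15.6523] v=[1.2856 -2.9820 1.4527]

Answer: 7.2630 8.0588 15.6523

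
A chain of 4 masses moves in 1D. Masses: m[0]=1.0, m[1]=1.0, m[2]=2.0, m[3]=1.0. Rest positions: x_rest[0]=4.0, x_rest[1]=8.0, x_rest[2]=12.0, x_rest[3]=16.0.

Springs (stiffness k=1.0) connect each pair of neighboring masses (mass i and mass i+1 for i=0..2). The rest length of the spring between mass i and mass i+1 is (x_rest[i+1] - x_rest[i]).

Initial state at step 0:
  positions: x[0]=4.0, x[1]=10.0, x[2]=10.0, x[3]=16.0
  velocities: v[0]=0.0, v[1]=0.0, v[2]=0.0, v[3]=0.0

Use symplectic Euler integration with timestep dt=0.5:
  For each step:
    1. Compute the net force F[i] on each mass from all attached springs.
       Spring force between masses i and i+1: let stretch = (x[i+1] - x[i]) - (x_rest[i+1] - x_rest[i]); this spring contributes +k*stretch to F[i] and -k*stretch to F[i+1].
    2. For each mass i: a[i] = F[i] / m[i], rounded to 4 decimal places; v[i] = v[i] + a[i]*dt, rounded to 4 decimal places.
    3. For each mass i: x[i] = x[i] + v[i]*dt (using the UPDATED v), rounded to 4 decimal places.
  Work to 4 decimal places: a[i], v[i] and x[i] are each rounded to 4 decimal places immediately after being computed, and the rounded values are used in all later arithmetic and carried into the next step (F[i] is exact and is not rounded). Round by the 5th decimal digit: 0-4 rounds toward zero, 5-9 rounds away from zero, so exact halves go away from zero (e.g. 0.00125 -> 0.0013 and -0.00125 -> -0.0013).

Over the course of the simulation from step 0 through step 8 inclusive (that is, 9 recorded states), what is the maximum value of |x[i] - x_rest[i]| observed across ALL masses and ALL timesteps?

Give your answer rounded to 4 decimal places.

Step 0: x=[4.0000 10.0000 10.0000 16.0000] v=[0.0000 0.0000 0.0000 0.0000]
Step 1: x=[4.5000 8.5000 10.7500 15.5000] v=[1.0000 -3.0000 1.5000 -1.0000]
Step 2: x=[5.0000 6.5625 11.8125 14.8125] v=[1.0000 -3.8750 2.1250 -1.3750]
Step 3: x=[4.8906 5.5469 12.5938 14.3750] v=[-0.2188 -2.0313 1.5625 -0.8750]
Step 4: x=[3.9453 6.1289 12.7169 14.4922] v=[-1.8907 1.1640 0.2461 0.2344]
Step 5: x=[2.5459 7.8120 12.2384 15.1656] v=[-2.7989 3.3662 -0.9571 1.3468]
Step 6: x=[1.4630 9.2852 11.5725 16.1072] v=[-2.1659 2.9464 -1.3319 1.8832]
Step 7: x=[1.3356 9.3747 11.1875 16.9152] v=[-0.2548 0.1790 -0.7701 1.6159]
Step 8: x=[2.2180 7.9076 11.2919 17.2913] v=[1.7648 -2.9342 0.2087 0.7521]
Max displacement = 2.6644

Answer: 2.6644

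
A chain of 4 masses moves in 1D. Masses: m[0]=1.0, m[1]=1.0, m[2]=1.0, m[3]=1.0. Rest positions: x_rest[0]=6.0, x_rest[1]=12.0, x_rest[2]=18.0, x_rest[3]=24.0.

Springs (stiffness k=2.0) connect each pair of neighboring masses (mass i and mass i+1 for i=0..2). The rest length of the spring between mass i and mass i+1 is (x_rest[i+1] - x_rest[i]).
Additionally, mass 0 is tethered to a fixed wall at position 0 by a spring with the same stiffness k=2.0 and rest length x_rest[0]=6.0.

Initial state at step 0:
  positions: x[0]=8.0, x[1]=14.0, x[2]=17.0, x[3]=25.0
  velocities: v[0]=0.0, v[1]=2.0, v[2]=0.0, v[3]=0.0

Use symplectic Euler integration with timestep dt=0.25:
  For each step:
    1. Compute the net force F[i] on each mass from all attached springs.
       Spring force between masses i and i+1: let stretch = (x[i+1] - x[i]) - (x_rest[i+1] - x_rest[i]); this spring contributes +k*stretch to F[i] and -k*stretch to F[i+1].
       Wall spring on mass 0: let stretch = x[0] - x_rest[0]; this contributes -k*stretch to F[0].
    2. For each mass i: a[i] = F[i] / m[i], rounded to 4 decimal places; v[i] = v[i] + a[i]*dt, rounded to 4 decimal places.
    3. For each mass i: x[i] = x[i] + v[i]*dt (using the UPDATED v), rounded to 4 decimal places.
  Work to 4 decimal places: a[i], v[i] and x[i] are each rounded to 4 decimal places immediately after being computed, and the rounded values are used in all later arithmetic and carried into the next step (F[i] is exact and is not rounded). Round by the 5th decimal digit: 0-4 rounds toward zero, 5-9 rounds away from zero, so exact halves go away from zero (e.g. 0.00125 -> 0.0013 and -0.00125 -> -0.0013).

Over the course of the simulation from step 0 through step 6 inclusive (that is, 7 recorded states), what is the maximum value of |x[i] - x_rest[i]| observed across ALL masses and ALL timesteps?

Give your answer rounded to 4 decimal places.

Step 0: x=[8.0000 14.0000 17.0000 25.0000] v=[0.0000 2.0000 0.0000 0.0000]
Step 1: x=[7.7500 14.1250 17.6250 24.7500] v=[-1.0000 0.5000 2.5000 -1.0000]
Step 2: x=[7.3281 13.8906 18.7031 24.3594] v=[-1.6875 -0.9375 4.3125 -1.5625]
Step 3: x=[6.8105 13.4375 19.8867 24.0117] v=[-2.0703 -1.8125 4.7344 -1.3907]
Step 4: x=[6.2700 12.9622 20.7798 23.8984] v=[-2.1621 -1.9014 3.5723 -0.4532]
Step 5: x=[5.7823 12.6275 21.0855 24.1453] v=[-1.9510 -1.3387 1.2228 0.9875]
Step 6: x=[5.4274 12.4944 20.7164 24.7597] v=[-1.4196 -0.5323 -1.4763 2.4576]
Max displacement = 3.0855

Answer: 3.0855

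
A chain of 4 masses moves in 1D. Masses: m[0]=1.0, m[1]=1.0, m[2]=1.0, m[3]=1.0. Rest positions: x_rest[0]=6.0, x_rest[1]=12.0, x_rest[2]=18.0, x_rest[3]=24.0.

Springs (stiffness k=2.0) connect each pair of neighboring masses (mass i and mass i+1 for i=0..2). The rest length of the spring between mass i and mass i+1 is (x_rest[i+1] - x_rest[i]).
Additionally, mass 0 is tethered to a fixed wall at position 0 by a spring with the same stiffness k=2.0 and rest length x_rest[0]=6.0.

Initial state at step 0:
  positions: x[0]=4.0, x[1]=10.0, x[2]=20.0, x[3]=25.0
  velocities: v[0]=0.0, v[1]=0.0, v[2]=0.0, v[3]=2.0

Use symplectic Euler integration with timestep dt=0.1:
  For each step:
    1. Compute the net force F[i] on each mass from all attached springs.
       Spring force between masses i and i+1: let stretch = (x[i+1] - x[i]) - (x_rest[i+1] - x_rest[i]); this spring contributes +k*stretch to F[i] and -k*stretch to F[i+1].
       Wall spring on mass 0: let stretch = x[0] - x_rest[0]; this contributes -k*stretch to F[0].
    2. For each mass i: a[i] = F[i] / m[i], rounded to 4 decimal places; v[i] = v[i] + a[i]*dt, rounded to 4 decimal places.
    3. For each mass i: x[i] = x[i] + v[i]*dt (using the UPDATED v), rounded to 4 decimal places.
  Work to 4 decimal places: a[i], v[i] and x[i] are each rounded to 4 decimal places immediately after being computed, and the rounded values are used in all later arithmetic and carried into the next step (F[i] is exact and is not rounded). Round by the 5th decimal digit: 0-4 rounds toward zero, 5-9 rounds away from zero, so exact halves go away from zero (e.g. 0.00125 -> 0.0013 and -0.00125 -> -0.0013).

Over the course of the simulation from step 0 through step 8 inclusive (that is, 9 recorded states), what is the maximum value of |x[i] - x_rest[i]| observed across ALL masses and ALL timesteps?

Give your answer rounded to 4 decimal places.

Answer: 2.5903

Derivation:
Step 0: x=[4.0000 10.0000 20.0000 25.0000] v=[0.0000 0.0000 0.0000 2.0000]
Step 1: x=[4.0400 10.0800 19.9000 25.2200] v=[0.4000 0.8000 -1.0000 2.2000]
Step 2: x=[4.1200 10.2356 19.7100 25.4536] v=[0.8000 1.5560 -1.9000 2.3360]
Step 3: x=[4.2399 10.4584 19.4454 25.6923] v=[1.1991 2.2278 -2.6462 2.3873]
Step 4: x=[4.3994 10.7366 19.1260 25.9261] v=[1.5948 2.7815 -3.1942 2.3379]
Step 5: x=[4.5976 11.0558 18.7748 26.1439] v=[1.9824 3.1919 -3.5121 2.1779]
Step 6: x=[4.8331 11.4002 18.4166 26.3343] v=[2.3545 3.4441 -3.5821 1.9041]
Step 7: x=[5.1032 11.7536 18.0764 26.4864] v=[2.7013 3.5340 -3.4018 1.5206]
Step 8: x=[5.4043 12.1005 17.7780 26.5903] v=[3.0107 3.4685 -2.9844 1.0386]
Max displacement = 2.5903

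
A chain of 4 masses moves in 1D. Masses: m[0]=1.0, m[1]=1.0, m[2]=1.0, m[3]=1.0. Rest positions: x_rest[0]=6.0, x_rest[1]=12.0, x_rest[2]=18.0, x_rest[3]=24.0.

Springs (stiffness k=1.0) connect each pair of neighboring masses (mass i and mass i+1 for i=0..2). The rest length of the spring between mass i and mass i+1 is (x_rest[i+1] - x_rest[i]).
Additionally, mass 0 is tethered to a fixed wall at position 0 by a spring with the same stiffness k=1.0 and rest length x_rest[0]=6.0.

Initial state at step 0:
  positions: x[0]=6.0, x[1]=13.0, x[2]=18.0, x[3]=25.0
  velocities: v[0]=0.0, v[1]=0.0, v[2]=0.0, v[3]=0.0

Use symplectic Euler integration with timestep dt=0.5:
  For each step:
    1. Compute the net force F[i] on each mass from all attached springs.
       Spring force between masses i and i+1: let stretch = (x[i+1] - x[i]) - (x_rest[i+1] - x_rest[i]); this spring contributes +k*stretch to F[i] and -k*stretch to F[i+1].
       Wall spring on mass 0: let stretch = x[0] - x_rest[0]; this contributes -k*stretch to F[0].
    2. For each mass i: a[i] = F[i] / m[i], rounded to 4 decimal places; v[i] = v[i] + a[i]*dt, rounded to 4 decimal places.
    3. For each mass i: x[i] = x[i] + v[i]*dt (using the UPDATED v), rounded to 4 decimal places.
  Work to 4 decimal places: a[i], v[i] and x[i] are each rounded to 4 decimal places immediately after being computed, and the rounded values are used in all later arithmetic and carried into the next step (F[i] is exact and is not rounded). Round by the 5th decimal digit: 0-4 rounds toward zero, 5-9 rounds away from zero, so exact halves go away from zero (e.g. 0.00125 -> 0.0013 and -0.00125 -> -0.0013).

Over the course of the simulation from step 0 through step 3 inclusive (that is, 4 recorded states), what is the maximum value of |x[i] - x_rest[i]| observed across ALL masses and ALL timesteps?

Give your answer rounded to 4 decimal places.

Answer: 1.1875

Derivation:
Step 0: x=[6.0000 13.0000 18.0000 25.0000] v=[0.0000 0.0000 0.0000 0.0000]
Step 1: x=[6.2500 12.5000 18.5000 24.7500] v=[0.5000 -1.0000 1.0000 -0.5000]
Step 2: x=[6.5000 11.9375 19.0625 24.4375] v=[0.5000 -1.1250 1.1250 -0.6250]
Step 3: x=[6.4844 11.7969 19.1875 24.2813] v=[-0.0313 -0.2813 0.2500 -0.3125]
Max displacement = 1.1875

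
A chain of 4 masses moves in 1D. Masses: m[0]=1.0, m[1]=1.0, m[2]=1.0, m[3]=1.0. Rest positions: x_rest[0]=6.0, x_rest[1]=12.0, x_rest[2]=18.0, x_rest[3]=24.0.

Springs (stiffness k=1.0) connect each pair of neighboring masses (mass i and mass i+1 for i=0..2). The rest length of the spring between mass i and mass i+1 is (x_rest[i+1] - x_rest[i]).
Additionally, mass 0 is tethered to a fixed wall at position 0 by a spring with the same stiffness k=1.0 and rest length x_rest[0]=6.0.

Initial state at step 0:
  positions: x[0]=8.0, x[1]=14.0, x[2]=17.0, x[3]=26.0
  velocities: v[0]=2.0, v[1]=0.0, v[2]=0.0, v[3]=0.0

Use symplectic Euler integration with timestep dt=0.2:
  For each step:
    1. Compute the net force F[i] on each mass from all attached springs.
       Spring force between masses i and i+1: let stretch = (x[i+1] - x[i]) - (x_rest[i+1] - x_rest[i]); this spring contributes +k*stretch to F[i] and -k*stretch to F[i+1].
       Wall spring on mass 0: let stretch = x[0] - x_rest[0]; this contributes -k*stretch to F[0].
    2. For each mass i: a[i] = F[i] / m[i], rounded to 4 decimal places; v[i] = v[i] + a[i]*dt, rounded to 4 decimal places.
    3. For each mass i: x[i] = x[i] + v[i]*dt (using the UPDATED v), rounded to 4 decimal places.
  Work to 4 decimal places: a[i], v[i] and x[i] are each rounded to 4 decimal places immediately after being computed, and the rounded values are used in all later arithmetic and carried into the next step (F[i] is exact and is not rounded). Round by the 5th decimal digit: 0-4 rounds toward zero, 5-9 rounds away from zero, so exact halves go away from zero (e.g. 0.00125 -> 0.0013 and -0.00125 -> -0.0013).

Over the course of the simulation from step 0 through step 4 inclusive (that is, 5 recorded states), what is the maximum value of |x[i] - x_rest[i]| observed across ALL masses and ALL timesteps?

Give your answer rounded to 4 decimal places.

Answer: 2.6037

Derivation:
Step 0: x=[8.0000 14.0000 17.0000 26.0000] v=[2.0000 0.0000 0.0000 0.0000]
Step 1: x=[8.3200 13.8800 17.2400 25.8800] v=[1.6000 -0.6000 1.2000 -0.6000]
Step 2: x=[8.5296 13.6720 17.6912 25.6544] v=[1.0480 -1.0400 2.2560 -1.1280]
Step 3: x=[8.6037 13.4191 18.3002 25.3503] v=[0.3706 -1.2646 3.0448 -1.5206]
Step 4: x=[8.5263 13.1688 18.9959 25.0042] v=[-0.3871 -1.2515 3.4786 -1.7306]
Max displacement = 2.6037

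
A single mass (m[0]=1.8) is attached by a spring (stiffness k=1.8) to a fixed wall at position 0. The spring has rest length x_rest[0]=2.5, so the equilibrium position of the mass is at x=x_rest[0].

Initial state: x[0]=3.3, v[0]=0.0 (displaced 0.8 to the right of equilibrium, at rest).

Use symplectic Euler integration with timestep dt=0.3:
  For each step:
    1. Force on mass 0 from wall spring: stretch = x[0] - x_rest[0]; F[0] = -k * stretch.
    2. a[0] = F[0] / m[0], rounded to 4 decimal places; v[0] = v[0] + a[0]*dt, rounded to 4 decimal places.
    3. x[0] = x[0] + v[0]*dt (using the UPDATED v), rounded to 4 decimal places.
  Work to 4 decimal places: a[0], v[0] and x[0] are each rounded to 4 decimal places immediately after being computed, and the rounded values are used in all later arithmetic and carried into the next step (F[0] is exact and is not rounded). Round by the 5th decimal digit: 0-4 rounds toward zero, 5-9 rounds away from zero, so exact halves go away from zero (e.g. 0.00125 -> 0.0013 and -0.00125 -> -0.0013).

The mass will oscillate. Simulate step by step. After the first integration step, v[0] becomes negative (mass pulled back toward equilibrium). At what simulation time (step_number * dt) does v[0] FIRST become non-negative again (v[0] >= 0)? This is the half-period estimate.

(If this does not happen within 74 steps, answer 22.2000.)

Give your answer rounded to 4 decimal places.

Step 0: x=[3.3000] v=[0.0000]
Step 1: x=[3.2280] v=[-0.2400]
Step 2: x=[3.0905] v=[-0.4584]
Step 3: x=[2.8998] v=[-0.6356]
Step 4: x=[2.6732] v=[-0.7555]
Step 5: x=[2.4310] v=[-0.8075]
Step 6: x=[2.1950] v=[-0.7868]
Step 7: x=[1.9864] v=[-0.6953]
Step 8: x=[1.8240] v=[-0.5412]
Step 9: x=[1.7225] v=[-0.3384]
Step 10: x=[1.6909] v=[-0.1052]
Step 11: x=[1.7322] v=[0.1375]
First v>=0 after going negative at step 11, time=3.3000

Answer: 3.3000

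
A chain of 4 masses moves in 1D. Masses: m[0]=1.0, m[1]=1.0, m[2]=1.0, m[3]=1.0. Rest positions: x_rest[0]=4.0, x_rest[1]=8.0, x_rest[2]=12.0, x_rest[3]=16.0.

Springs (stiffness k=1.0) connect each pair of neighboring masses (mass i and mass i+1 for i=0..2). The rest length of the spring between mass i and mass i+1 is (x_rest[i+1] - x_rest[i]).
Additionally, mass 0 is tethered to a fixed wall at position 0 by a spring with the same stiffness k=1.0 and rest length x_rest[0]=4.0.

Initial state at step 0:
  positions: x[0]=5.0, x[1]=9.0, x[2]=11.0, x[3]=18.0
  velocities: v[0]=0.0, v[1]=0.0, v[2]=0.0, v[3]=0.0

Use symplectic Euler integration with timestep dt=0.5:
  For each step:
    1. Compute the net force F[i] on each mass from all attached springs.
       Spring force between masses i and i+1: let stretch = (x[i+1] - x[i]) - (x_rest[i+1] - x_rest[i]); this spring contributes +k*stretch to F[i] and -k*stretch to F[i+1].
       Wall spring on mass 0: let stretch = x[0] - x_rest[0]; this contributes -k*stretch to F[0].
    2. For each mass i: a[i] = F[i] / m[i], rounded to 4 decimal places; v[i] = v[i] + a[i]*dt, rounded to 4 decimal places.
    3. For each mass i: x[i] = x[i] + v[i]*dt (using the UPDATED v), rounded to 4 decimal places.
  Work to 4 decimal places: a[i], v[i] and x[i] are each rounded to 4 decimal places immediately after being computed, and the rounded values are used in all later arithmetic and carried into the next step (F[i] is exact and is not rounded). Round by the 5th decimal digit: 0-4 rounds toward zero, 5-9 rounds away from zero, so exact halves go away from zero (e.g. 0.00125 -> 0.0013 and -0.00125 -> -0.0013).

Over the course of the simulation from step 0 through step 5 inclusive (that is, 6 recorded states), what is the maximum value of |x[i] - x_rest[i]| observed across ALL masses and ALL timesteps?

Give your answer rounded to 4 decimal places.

Answer: 2.5313

Derivation:
Step 0: x=[5.0000 9.0000 11.0000 18.0000] v=[0.0000 0.0000 0.0000 0.0000]
Step 1: x=[4.7500 8.5000 12.2500 17.2500] v=[-0.5000 -1.0000 2.5000 -1.5000]
Step 2: x=[4.2500 8.0000 13.8125 16.2500] v=[-1.0000 -1.0000 3.1250 -2.0000]
Step 3: x=[3.6250 8.0157 14.5313 15.6406] v=[-1.2500 0.0313 1.4375 -1.2188]
Step 4: x=[3.1914 8.5626 13.8985 15.7539] v=[-0.8672 1.0938 -1.2657 0.2266]
Step 5: x=[3.3028 9.1007 12.3955 16.4034] v=[0.2227 1.0762 -3.0060 1.2989]
Max displacement = 2.5313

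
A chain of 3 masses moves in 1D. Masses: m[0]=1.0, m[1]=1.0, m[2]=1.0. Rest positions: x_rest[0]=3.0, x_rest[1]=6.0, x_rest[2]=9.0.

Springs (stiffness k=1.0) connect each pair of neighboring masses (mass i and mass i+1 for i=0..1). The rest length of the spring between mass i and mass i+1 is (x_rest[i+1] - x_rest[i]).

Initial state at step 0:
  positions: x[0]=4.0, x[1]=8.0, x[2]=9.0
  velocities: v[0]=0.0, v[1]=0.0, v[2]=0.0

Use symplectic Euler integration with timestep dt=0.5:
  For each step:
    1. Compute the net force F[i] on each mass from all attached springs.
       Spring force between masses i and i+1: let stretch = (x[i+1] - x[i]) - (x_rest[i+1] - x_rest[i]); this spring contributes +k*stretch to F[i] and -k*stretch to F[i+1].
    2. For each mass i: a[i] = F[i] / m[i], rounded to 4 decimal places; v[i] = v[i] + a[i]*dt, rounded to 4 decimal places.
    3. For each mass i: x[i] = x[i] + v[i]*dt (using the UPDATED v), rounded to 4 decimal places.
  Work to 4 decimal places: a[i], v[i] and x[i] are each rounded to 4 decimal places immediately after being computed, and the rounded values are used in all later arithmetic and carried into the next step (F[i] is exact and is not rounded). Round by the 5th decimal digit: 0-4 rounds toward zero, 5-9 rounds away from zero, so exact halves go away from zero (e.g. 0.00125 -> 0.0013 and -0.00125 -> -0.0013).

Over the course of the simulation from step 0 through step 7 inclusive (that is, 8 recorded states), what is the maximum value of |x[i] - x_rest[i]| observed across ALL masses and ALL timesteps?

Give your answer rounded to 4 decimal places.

Step 0: x=[4.0000 8.0000 9.0000] v=[0.0000 0.0000 0.0000]
Step 1: x=[4.2500 7.2500 9.5000] v=[0.5000 -1.5000 1.0000]
Step 2: x=[4.5000 6.3125 10.1875] v=[0.5000 -1.8750 1.3750]
Step 3: x=[4.4531 5.8906 10.6563] v=[-0.0938 -0.8438 0.9375]
Step 4: x=[4.0156 6.3008 10.6837] v=[-0.8751 0.8203 0.0547]
Step 5: x=[3.3994 7.2354 10.3653] v=[-1.2325 1.8692 -0.6368]
Step 6: x=[2.9922 7.9935 10.0144] v=[-0.8145 1.5162 -0.7018]
Step 7: x=[3.0853 8.0065 9.9083] v=[0.1862 0.0260 -0.2123]
Max displacement = 2.0065

Answer: 2.0065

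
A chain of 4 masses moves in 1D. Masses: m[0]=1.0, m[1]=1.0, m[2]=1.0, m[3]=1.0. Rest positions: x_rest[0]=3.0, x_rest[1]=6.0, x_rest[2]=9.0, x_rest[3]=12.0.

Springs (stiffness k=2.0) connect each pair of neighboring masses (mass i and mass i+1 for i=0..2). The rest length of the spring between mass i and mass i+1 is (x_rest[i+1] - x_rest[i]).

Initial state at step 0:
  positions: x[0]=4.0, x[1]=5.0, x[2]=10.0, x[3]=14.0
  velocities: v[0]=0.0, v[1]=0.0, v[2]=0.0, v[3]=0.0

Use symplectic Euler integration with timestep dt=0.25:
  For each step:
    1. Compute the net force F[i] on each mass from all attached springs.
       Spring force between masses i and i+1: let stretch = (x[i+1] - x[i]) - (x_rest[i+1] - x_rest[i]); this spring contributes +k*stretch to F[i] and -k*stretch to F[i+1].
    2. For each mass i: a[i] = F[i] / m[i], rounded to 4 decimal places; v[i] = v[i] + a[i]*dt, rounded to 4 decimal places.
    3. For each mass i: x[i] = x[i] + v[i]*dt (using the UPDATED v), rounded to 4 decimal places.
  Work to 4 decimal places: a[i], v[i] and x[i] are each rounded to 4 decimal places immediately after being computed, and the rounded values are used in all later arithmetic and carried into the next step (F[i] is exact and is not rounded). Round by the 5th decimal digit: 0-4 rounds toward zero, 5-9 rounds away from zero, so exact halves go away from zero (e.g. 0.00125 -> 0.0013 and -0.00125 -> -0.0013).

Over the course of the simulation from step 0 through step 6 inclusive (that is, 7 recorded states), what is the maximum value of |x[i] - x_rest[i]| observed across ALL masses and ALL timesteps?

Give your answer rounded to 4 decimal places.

Step 0: x=[4.0000 5.0000 10.0000 14.0000] v=[0.0000 0.0000 0.0000 0.0000]
Step 1: x=[3.7500 5.5000 9.8750 13.8750] v=[-1.0000 2.0000 -0.5000 -0.5000]
Step 2: x=[3.3438 6.3281 9.7031 13.6250] v=[-1.6250 3.3125 -0.6875 -1.0000]
Step 3: x=[2.9356 7.2051 9.5996 13.2598] v=[-1.6329 3.5079 -0.4141 -1.4610]
Step 4: x=[2.6861 7.8477 9.6543 12.8120] v=[-0.9982 2.5704 0.2188 -1.7911]
Step 5: x=[2.7068 8.0709 9.8779 12.3445] v=[0.0826 0.8929 0.8944 -1.8700]
Step 6: x=[3.0230 7.8495 10.1840 11.9437] v=[1.2647 -0.8857 1.2242 -1.6033]
Max displacement = 2.0709

Answer: 2.0709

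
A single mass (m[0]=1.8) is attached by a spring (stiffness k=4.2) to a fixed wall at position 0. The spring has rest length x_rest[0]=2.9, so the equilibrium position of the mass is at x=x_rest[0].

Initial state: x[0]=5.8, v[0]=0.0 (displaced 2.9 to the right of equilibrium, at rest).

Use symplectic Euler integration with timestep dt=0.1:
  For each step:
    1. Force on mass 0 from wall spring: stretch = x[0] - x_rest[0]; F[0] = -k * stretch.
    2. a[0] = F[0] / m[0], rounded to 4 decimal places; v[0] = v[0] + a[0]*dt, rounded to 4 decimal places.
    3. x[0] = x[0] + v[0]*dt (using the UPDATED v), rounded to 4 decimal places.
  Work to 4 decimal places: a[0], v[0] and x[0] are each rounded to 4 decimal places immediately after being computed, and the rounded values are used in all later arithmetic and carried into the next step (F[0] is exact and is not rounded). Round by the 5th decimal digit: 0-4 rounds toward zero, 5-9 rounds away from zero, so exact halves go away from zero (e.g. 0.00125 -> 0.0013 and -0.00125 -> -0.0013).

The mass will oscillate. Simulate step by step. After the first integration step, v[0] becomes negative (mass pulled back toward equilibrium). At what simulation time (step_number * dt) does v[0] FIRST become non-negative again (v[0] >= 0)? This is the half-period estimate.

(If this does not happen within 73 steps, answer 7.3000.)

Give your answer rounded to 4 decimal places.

Step 0: x=[5.8000] v=[0.0000]
Step 1: x=[5.7323] v=[-0.6767]
Step 2: x=[5.5985] v=[-1.3376]
Step 3: x=[5.4018] v=[-1.9673]
Step 4: x=[5.1467] v=[-2.5511]
Step 5: x=[4.8392] v=[-3.0753]
Step 6: x=[4.4864] v=[-3.5278]
Step 7: x=[4.0966] v=[-3.8980]
Step 8: x=[3.6789] v=[-4.1772]
Step 9: x=[3.2430] v=[-4.3589]
Step 10: x=[2.7991] v=[-4.4389]
Step 11: x=[2.3576] v=[-4.4154]
Step 12: x=[1.9287] v=[-4.2888]
Step 13: x=[1.5225] v=[-4.0622]
Step 14: x=[1.1484] v=[-3.7408]
Step 15: x=[0.8152] v=[-3.3321]
Step 16: x=[0.5306] v=[-2.8457]
Step 17: x=[0.3013] v=[-2.2928]
Step 18: x=[0.1327] v=[-1.6864]
Step 19: x=[0.0286] v=[-1.0407]
Step 20: x=[-0.0085] v=[-0.3707]
Step 21: x=[0.0223] v=[0.3080]
First v>=0 after going negative at step 21, time=2.1000

Answer: 2.1000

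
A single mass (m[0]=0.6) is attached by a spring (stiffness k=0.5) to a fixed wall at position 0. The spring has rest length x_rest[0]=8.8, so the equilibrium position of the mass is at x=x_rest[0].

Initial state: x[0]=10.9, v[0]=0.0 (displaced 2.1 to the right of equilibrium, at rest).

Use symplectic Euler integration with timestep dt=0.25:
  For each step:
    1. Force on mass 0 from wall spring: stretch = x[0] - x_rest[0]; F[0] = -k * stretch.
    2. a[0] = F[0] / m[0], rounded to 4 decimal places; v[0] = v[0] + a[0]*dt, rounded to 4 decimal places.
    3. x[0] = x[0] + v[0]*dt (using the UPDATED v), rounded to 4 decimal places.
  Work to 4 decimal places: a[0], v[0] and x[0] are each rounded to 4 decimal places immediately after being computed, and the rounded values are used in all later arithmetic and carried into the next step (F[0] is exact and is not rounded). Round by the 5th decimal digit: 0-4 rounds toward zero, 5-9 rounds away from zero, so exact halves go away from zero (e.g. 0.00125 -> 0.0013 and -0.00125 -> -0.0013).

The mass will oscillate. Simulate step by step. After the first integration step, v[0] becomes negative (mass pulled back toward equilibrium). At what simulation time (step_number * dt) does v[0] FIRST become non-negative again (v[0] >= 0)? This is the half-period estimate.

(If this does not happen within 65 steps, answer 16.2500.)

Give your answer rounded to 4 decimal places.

Step 0: x=[10.9000] v=[0.0000]
Step 1: x=[10.7906] v=[-0.4375]
Step 2: x=[10.5776] v=[-0.8522]
Step 3: x=[10.2720] v=[-1.2225]
Step 4: x=[9.8897] v=[-1.5292]
Step 5: x=[9.4507] v=[-1.7562]
Step 6: x=[8.9778] v=[-1.8918]
Step 7: x=[8.4956] v=[-1.9289]
Step 8: x=[8.0292] v=[-1.8655]
Step 9: x=[7.6030] v=[-1.7049]
Step 10: x=[7.2391] v=[-1.4555]
Step 11: x=[6.9565] v=[-1.1303]
Step 12: x=[6.7700] v=[-0.7462]
Step 13: x=[6.6892] v=[-0.3233]
Step 14: x=[6.7183] v=[0.1165]
First v>=0 after going negative at step 14, time=3.5000

Answer: 3.5000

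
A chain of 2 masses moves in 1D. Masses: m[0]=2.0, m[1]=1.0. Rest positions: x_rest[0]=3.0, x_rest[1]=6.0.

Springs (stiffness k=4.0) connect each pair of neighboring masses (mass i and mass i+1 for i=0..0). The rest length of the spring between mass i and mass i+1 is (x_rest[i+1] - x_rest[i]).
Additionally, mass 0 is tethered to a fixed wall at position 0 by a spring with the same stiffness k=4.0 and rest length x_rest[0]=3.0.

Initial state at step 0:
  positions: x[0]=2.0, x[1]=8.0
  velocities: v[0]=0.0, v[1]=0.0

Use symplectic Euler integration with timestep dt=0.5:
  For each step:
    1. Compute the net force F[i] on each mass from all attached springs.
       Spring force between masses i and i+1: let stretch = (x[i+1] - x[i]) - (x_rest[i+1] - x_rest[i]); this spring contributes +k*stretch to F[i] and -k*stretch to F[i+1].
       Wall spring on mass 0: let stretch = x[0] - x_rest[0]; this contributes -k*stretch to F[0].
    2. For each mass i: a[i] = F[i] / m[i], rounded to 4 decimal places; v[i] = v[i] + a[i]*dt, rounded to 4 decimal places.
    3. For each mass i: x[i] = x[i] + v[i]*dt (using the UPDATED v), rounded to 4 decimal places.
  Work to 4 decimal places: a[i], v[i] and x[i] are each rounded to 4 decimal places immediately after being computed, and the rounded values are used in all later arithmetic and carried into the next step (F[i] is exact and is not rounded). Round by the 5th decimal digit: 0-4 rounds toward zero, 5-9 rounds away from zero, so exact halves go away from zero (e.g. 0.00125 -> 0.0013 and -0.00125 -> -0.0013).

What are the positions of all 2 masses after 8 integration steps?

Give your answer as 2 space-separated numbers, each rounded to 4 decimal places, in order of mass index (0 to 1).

Answer: 1.5625 8.0000

Derivation:
Step 0: x=[2.0000 8.0000] v=[0.0000 0.0000]
Step 1: x=[4.0000 5.0000] v=[4.0000 -6.0000]
Step 2: x=[4.5000 4.0000] v=[1.0000 -2.0000]
Step 3: x=[2.5000 6.5000] v=[-4.0000 5.0000]
Step 4: x=[1.2500 8.0000] v=[-2.5000 3.0000]
Step 5: x=[2.7500 5.7500] v=[3.0000 -4.5000]
Step 6: x=[4.3750 3.5000] v=[3.2500 -4.5000]
Step 7: x=[3.3750 5.1250] v=[-2.0000 3.2500]
Step 8: x=[1.5625 8.0000] v=[-3.6250 5.7500]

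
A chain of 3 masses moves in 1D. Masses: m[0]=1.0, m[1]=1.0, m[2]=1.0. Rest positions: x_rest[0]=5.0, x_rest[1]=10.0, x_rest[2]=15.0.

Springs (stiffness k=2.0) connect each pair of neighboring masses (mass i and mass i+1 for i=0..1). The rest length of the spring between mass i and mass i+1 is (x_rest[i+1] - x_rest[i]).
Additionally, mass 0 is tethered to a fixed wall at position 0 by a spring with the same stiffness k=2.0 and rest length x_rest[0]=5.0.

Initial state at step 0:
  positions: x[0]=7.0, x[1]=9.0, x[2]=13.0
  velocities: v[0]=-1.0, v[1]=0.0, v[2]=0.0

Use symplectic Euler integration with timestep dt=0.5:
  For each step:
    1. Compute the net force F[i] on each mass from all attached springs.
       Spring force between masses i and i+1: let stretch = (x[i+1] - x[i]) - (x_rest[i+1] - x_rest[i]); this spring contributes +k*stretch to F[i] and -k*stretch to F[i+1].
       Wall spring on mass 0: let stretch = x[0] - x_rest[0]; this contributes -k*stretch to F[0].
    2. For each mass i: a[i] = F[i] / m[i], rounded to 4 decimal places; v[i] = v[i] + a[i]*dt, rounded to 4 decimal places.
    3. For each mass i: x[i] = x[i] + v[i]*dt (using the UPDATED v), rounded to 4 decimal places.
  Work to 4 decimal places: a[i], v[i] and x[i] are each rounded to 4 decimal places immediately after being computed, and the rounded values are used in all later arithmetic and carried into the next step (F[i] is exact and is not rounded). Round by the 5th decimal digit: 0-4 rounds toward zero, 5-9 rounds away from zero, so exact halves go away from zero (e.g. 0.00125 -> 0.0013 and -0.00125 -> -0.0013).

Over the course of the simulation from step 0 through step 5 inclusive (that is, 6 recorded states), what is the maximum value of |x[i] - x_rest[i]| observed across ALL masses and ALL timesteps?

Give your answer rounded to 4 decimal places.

Answer: 3.0000

Derivation:
Step 0: x=[7.0000 9.0000 13.0000] v=[-1.0000 0.0000 0.0000]
Step 1: x=[4.0000 10.0000 13.5000] v=[-6.0000 2.0000 1.0000]
Step 2: x=[2.0000 9.7500 14.7500] v=[-4.0000 -0.5000 2.5000]
Step 3: x=[2.8750 8.1250 16.0000] v=[1.7500 -3.2500 2.5000]
Step 4: x=[4.9375 7.8125 15.8125] v=[4.1250 -0.6250 -0.3750]
Step 5: x=[5.9688 10.0625 14.1250] v=[2.0625 4.5000 -3.3750]
Max displacement = 3.0000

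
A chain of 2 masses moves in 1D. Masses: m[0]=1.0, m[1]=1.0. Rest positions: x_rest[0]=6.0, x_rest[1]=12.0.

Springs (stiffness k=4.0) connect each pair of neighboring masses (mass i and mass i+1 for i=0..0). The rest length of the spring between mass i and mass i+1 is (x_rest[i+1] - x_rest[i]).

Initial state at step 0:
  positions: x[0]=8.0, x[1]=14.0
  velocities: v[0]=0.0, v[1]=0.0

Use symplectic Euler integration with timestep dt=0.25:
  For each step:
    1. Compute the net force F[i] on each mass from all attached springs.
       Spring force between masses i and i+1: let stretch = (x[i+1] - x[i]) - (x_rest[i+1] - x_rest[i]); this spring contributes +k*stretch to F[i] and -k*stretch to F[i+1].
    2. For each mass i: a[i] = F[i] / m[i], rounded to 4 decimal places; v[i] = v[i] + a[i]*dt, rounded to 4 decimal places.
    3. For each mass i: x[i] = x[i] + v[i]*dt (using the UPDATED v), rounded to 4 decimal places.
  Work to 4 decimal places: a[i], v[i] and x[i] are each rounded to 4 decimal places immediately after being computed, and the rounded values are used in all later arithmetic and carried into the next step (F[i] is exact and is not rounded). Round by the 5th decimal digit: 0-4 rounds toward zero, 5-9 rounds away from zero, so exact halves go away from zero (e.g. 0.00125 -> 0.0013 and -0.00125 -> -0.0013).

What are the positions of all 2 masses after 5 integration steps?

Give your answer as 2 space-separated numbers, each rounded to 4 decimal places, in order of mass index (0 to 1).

Answer: 8.0000 14.0000

Derivation:
Step 0: x=[8.0000 14.0000] v=[0.0000 0.0000]
Step 1: x=[8.0000 14.0000] v=[0.0000 0.0000]
Step 2: x=[8.0000 14.0000] v=[0.0000 0.0000]
Step 3: x=[8.0000 14.0000] v=[0.0000 0.0000]
Step 4: x=[8.0000 14.0000] v=[0.0000 0.0000]
Step 5: x=[8.0000 14.0000] v=[0.0000 0.0000]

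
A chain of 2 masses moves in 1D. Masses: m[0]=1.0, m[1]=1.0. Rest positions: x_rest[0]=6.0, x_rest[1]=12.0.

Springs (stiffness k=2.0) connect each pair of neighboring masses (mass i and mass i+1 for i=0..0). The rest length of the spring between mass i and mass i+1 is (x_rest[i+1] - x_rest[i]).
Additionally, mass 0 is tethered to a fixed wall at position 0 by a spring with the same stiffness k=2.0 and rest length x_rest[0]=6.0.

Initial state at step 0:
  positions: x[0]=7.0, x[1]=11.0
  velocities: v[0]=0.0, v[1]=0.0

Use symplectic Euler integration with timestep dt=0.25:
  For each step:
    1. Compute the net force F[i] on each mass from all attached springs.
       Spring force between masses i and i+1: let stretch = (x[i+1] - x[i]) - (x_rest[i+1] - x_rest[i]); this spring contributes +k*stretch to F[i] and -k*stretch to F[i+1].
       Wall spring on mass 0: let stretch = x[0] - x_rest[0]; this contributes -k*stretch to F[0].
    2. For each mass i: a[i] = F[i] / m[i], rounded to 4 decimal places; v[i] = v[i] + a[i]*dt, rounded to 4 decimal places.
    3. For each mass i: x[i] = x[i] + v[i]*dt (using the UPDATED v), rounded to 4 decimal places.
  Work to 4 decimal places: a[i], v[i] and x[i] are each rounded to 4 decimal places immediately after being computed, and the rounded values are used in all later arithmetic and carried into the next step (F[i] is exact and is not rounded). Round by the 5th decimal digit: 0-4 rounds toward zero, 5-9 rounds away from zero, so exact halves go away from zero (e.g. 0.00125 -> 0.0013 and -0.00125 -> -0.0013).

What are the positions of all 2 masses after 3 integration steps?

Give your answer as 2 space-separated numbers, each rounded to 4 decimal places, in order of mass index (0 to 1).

Step 0: x=[7.0000 11.0000] v=[0.0000 0.0000]
Step 1: x=[6.6250 11.2500] v=[-1.5000 1.0000]
Step 2: x=[6.0000 11.6719] v=[-2.5000 1.6875]
Step 3: x=[5.3340 12.1348] v=[-2.6641 1.8516]

Answer: 5.3340 12.1348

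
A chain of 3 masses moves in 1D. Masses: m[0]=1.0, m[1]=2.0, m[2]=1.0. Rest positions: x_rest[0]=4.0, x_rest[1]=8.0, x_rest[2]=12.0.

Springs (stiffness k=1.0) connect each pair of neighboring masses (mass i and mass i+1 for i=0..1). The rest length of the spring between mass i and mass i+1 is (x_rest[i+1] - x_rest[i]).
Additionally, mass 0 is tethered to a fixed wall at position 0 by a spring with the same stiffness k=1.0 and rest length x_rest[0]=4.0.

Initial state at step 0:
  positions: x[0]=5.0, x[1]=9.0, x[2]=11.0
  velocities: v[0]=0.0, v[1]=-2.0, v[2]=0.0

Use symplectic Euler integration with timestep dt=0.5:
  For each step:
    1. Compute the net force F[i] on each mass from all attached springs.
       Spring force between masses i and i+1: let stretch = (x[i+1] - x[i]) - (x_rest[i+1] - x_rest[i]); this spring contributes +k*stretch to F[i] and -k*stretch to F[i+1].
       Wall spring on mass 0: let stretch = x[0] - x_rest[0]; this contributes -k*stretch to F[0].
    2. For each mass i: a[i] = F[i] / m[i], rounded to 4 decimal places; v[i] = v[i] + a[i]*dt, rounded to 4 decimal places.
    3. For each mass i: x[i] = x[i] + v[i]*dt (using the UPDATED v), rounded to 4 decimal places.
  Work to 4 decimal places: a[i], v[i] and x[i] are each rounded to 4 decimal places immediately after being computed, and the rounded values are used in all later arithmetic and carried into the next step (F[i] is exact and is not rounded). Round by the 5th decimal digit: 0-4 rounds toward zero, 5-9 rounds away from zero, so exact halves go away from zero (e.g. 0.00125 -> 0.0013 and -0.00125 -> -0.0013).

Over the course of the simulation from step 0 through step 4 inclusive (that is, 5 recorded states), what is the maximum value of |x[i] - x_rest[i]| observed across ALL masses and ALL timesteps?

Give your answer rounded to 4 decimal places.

Step 0: x=[5.0000 9.0000 11.0000] v=[0.0000 -2.0000 0.0000]
Step 1: x=[4.7500 7.7500 11.5000] v=[-0.5000 -2.5000 1.0000]
Step 2: x=[4.0625 6.5938 12.0625] v=[-1.3750 -2.3125 1.1250]
Step 3: x=[2.9922 5.8047 12.2579] v=[-2.1406 -1.5782 0.3907]
Step 4: x=[1.8770 5.4707 11.8400] v=[-2.2305 -0.6680 -0.8359]
Max displacement = 2.5293

Answer: 2.5293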